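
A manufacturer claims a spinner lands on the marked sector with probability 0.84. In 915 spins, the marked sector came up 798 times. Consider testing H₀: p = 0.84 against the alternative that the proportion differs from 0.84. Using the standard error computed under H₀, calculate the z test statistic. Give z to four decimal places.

z = 2.6512

p̂ = 798/915 ≈ 0.8721311.
SE = √(p₀(1−p₀)/n) = √(0.1344/915) = 0.0121196.
z = (0.8721311 − 0.84)/0.0121196 = 0.0321311/0.0121196 = 2.6512.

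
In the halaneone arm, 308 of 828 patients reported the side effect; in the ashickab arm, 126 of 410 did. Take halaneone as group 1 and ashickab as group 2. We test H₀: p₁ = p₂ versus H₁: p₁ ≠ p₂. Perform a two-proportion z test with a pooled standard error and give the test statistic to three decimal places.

z = 2.244

p̂₁ = 308/828 ≈ 0.37198, p̂₂ = 126/410 ≈ 0.30732.
Pooled p̂ = (308+126)/(828+410) = 434/1238 = 0.35057.
SE = √(0.227669 × 0.00364675) = 0.02881.
z = (0.37198 − 0.30732)/0.02881 = 0.06466/0.02881 = 2.244.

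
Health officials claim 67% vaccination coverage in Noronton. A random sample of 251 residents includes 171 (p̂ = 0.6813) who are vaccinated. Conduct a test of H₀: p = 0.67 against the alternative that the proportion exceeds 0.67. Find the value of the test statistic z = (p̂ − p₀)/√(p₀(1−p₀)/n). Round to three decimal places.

p̂ = 171/251 = 0.68127.
SE = √(p₀(1−p₀)/n) = √(0.2211/251) = 0.02968.
z = (0.68127 − 0.67)/0.02968 = 0.01127/0.02968 = 0.380.
p-value = P(Z > 0.380) ≈ 0.3520.

z = 0.380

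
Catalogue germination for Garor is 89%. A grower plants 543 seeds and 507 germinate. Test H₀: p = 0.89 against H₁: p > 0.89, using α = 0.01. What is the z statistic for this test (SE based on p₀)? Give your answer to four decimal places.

p̂ = 507/543 = 0.9337017.
SE = √(p₀(1−p₀)/n) = √(0.0979/543) = 0.0134274.
z = (0.9337017 − 0.89)/0.0134274 = 0.0437017/0.0134274 = 3.2547.
p-value = P(Z > 3.255) ≈ 0.0006, so at α = 0.01 we reject H₀.

z = 3.2547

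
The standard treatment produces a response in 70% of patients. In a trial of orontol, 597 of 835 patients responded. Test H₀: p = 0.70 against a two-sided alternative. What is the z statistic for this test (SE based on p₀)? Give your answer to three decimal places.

p̂ = 597/835 = 0.71497.
SE = √(p₀(1−p₀)/n) = √(0.21/835) = 0.01586.
z = (0.71497 − 0.7)/0.01586 = 0.01497/0.01586 = 0.944.

z = 0.944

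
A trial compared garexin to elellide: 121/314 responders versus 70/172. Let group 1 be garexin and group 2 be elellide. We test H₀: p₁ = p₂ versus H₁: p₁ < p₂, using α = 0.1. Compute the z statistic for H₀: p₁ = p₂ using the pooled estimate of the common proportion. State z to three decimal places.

z = -0.467

p̂₁ = 121/314 ≈ 0.38535, p̂₂ = 70/172 ≈ 0.40698.
Pooled p̂ = (121+70)/(314+172) = 191/486 = 0.39300.
SE = √(0.238552 × 0.00899867) = 0.04633.
z = (0.38535 − 0.40698)/0.04633 = -0.02163/0.04633 = -0.467.
p-value = P(Z < -0.467) ≈ 0.3203. With α = 0.1, fail to reject H₀.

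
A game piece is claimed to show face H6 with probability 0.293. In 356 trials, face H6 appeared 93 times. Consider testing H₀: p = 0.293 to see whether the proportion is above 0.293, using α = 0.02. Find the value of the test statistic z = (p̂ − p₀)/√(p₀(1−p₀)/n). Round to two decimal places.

p̂ = 93/356 = 0.2612.
Standard error under H₀: √(0.293×0.707/356) = 0.0241.
z = (0.2612 − 0.293)/0.0241 = -0.0318/0.0241 = -1.32.
p-value = P(Z > -1.317) ≈ 0.9060, so at α = 0.02 we fail to reject H₀.

z = -1.32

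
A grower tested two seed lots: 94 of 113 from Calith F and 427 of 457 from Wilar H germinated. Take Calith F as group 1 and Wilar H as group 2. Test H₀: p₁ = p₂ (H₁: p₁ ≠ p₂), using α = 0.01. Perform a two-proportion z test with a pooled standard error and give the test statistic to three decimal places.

p̂₁ = 94/113 ≈ 0.83186, p̂₂ = 427/457 ≈ 0.93435.
Pooled p̂ = (94+427)/(113+457) = 521/570 = 0.91404.
SE = √(p̂(1−p̂)(1/n₁+1/n₂)) = √(0.91404·0.08596·0.0110377) = √(0.00086729) = 0.02945.
z = (0.83186 − 0.93435)/0.02945 = -0.10249/0.02945 = -3.480.
p-value = 2·P(Z > 3.480) ≈ 0.0005, so at α = 0.01 we reject H₀.

z = -3.480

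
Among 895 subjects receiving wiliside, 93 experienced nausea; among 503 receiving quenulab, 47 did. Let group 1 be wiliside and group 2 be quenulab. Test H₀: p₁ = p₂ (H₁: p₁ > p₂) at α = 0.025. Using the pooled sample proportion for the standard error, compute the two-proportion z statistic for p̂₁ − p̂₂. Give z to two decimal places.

p̂₁ = 93/895 = 0.1039, p̂₂ = 47/503 = 0.0934.
Pooled p̂ = (93+47)/(895+503) = 140/1398 = 0.1001.
SE = √(p̂(1−p̂)(1/n₁+1/n₂)) = √(0.1001·0.8999·0.00310539) = √(0.00027984) = 0.0167.
z = (0.1039 − 0.0934)/0.0167 = 0.0105/0.0167 = 0.63.
p-value = P(Z > 0.626) ≈ 0.2657. With α = 0.025, fail to reject H₀.

z = 0.63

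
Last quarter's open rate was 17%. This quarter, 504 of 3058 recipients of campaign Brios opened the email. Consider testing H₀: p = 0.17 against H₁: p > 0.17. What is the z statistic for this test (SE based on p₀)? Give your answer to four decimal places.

p̂ = 504/3058 = 0.1648136.
Under H₀, SE = √(0.17·0.83/3058) = √(4.61413e-05) = 0.0067927.
z = (0.1648136 − 0.17)/0.0067927 = -0.0051864/0.0067927 = -0.7635.
p-value = P(Z > -0.764) ≈ 0.7774.

z = -0.7635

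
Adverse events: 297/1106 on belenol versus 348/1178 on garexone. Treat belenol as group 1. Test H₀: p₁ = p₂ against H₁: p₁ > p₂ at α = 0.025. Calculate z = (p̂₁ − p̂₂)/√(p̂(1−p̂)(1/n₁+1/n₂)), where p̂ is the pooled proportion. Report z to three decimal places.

p̂₁ = 297/1106 = 0.26854, p̂₂ = 348/1178 = 0.29542.
Pooled p̂ = (297+348)/(1106+1178) = 645/2284 = 0.28240.
SE = √(0.20265 × 0.00175306) = 0.01885.
z = (0.26854 − 0.29542)/0.01885 = -0.02688/0.01885 = -1.426.
p-value = P(Z > -1.426) ≈ 0.9231, so at α = 0.025 we fail to reject H₀.

z = -1.426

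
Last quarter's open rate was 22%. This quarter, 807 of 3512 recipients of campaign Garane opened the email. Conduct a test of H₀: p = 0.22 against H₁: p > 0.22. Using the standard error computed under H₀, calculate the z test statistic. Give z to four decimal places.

p̂ = 807/3512 ≈ 0.2297836.
Standard error under H₀: √(0.22×0.78/3512) = 0.0069901.
z = (0.2297836 − 0.22)/0.0069901 = 0.0097836/0.0069901 = 1.3996.
p-value = P(Z > 1.400) ≈ 0.0808.

z = 1.3996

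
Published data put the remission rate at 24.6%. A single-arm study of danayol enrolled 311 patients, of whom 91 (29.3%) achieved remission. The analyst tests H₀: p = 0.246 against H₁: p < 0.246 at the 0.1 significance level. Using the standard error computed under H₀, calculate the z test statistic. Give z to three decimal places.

z = 1.908

p̂ = 91/311 = 0.29260.
SE = √(p₀(1−p₀)/n) = √(0.18548/311) = 0.02442.
z = (0.29260 − 0.246)/0.02442 = 0.04660/0.02442 = 1.908.
p-value = P(Z < 1.908) ≈ 0.9718; since p > α = 0.1, fail to reject H₀.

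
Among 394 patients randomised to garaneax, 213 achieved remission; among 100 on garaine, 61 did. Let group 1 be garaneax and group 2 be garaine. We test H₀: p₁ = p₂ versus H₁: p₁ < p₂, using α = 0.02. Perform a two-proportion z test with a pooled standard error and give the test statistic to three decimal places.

p̂₁ = 213/394 = 0.54061, p̂₂ = 61/100 = 0.61000.
Pooled p̂ = (213+61)/(394+100) = 274/494 = 0.55466.
SE = √(0.247013 × 0.0125381) = 0.05565.
z = (0.54061 − 0.61000)/0.05565 = -0.06939/0.05565 = -1.247.
p-value = P(Z < -1.247) ≈ 0.1062, so at α = 0.02 we fail to reject H₀.

z = -1.247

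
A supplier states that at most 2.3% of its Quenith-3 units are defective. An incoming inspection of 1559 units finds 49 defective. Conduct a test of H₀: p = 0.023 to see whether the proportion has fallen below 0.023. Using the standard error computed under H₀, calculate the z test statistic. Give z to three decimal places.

z = 2.221

p̂ = 49/1559 ≈ 0.0314304.
Standard error under H₀: √(0.023×0.977/1559) = 0.0037965.
z = (0.0314304 − 0.023)/0.0037965 = 0.0084304/0.0037965 = 2.221.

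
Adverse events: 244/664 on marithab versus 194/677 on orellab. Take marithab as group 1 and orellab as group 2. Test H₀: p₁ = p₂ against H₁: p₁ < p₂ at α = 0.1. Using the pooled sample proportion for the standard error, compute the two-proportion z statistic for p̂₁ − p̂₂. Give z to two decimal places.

z = 3.16

p̂₁ = 244/664 ≈ 0.3675, p̂₂ = 194/677 ≈ 0.2866.
Pooled p̂ = (244+194)/(664+677) = 438/1341 = 0.3266.
SE = √(p̂(1−p̂)(1/n₁+1/n₂)) = √(0.3266·0.6734·0.00298313) = √(0.00065611) = 0.0256.
z = (0.3675 − 0.2866)/0.0256 = 0.0809/0.0256 = 3.16.
p-value = P(Z < 3.159) ≈ 0.9992. With α = 0.1, fail to reject H₀.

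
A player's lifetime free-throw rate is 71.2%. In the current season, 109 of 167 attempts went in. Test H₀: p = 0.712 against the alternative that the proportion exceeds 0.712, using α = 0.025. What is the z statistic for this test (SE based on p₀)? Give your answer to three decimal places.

z = -1.692

p̂ = 109/167 ≈ 0.652695.
Under H₀, SE = √(0.712·0.288/167) = √(0.00122788) = 0.035041.
z = (0.652695 − 0.712)/0.035041 = -0.059305/0.035041 = -1.692.
p-value = P(Z > -1.692) ≈ 0.9547; since p > α = 0.025, fail to reject H₀.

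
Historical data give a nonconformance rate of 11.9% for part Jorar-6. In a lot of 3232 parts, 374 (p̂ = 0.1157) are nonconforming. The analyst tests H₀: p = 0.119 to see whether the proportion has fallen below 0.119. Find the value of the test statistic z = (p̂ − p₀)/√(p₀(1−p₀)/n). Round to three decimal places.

z = -0.576

p̂ = 374/3232 ≈ 0.115718.
Standard error under H₀: √(0.119×0.881/3232) = 0.005695.
z = (0.115718 − 0.119)/0.005695 = -0.003282/0.005695 = -0.576.
p-value = P(Z < -0.576) ≈ 0.2822.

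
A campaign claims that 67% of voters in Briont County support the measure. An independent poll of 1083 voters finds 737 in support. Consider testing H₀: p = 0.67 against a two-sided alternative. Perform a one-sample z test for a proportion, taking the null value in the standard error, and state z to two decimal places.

z = 0.74

p̂ = 737/1083 = 0.68052.
Standard error under H₀: √(0.67×0.33/1083) = 0.01429.
z = (0.68052 − 0.67)/0.01429 = 0.01052/0.01429 = 0.74.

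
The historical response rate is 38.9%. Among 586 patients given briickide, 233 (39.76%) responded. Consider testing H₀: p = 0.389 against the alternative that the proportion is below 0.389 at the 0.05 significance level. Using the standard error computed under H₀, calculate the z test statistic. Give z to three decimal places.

p̂ = 233/586 ≈ 0.39761.
SE = √(p₀(1−p₀)/n) = √(0.23768/586) = 0.02014.
z = (0.39761 − 0.389)/0.02014 = 0.00861/0.02014 = 0.428.
p-value = P(Z < 0.428) ≈ 0.6655; since p > α = 0.05, fail to reject H₀.

z = 0.428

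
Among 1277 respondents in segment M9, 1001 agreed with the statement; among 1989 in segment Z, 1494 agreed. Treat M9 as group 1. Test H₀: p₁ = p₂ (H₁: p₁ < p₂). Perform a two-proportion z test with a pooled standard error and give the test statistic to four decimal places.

p̂₁ = 1001/1277 = 0.783868, p̂₂ = 1494/1989 = 0.751131.
Pooled p̂ = (1001+1494)/(1277+1989) = 2495/3266 = 0.763931.
SE = √(0.18034 × 0.00128585) = 0.015228.
z = (0.783868 − 0.751131)/0.015228 = 0.032737/0.015228 = 2.1498.
p-value = P(Z < 2.150) ≈ 0.9842.

z = 2.1498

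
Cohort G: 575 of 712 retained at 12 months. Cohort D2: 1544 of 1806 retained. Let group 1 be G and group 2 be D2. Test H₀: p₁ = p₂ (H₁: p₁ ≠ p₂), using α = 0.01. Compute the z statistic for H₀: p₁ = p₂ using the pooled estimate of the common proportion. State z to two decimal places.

p̂₁ = 575/712 ≈ 0.80758, p̂₂ = 1544/1806 ≈ 0.85493.
Pooled p̂ = (575+1544)/(712+1806) = 2119/2518 = 0.84154.
SE = √(p̂(1−p̂)(1/n₁+1/n₂)) = √(0.84154·0.15846·0.0019582) = √(0.000261126) = 0.01616.
z = (0.80758 − 0.85493)/0.01616 = -0.04735/0.01616 = -2.93.
p-value = 2·P(Z > 2.930) ≈ 0.0034. With α = 0.01, reject H₀.

z = -2.93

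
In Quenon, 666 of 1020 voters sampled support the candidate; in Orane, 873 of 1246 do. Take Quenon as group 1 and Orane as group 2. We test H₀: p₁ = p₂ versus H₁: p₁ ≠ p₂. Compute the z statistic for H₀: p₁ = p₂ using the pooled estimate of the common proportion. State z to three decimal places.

p̂₁ = 666/1020 ≈ 0.65294, p̂₂ = 873/1246 ≈ 0.70064.
Pooled p̂ = (666+873)/(1020+1246) = 1539/2266 = 0.67917.
SE = √(p̂(1−p̂)(1/n₁+1/n₂)) = √(0.67917·0.32083·0.00178296) = √(0.000388503) = 0.01971.
z = (0.65294 − 0.70064)/0.01971 = -0.04770/0.01971 = -2.420.
p-value = 2·P(Z > 2.420) ≈ 0.0155.

z = -2.420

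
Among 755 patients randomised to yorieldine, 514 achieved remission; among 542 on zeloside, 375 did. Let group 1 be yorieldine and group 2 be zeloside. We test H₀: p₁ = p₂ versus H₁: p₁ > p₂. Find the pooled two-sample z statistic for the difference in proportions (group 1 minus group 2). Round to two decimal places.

z = -0.42

p̂₁ = 514/755 = 0.68079, p̂₂ = 375/542 = 0.69188.
Pooled p̂ = (514+375)/(755+542) = 889/1297 = 0.68543.
SE = √(p̂(1−p̂)(1/n₁+1/n₂)) = √(0.68543·0.31457·0.00316952) = √(0.000683401) = 0.02614.
z = (0.68079 − 0.69188)/0.02614 = -0.01109/0.02614 = -0.42.
p-value = P(Z > -0.424) ≈ 0.6643.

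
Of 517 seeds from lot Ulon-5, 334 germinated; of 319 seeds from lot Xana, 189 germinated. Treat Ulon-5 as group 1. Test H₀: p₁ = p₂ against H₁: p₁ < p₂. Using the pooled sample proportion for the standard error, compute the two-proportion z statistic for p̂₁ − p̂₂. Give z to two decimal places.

p̂₁ = 334/517 ≈ 0.6460, p̂₂ = 189/319 ≈ 0.5925.
Pooled p̂ = (334+189)/(517+319) = 523/836 = 0.6256.
SE = √(p̂(1−p̂)(1/n₁+1/n₂)) = √(0.6256·0.3744·0.00506903) = √(0.00118729) = 0.0345.
z = (0.6460 − 0.5925)/0.0345 = 0.0535/0.0345 = 1.55.

z = 1.55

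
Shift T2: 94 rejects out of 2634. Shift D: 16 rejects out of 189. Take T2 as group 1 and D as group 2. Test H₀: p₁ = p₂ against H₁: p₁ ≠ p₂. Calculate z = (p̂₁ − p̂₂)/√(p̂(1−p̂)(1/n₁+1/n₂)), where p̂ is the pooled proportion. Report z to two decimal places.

z = -3.36

p̂₁ = 94/2634 ≈ 0.0357, p̂₂ = 16/189 ≈ 0.0847.
Pooled p̂ = (94+16)/(2634+189) = 110/2823 = 0.0390.
SE = √(0.0374473 × 0.00567066) = 0.0146.
z = (0.0357 − 0.0847)/0.0146 = -0.0490/0.0146 = -3.36.
p-value = 2·P(Z > 3.360) ≈ 0.0008.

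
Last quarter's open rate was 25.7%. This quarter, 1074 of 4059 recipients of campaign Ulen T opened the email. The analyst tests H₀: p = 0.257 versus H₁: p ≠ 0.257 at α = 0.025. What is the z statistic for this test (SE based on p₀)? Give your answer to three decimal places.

z = 1.108

p̂ = 1074/4059 ≈ 0.26460.
SE = √(p₀(1−p₀)/n) = √(0.19095/4059) = 0.00686.
z = (0.26460 − 0.257)/0.00686 = 0.00760/0.00686 = 1.108.
p-value = 2·P(Z > 1.108) ≈ 0.2680; since p > α = 0.025, fail to reject H₀.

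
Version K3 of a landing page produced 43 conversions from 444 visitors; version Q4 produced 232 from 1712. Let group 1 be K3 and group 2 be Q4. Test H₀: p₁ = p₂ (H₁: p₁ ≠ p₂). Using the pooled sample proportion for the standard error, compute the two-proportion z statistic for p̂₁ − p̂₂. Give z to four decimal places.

p̂₁ = 43/444 = 0.096847, p̂₂ = 232/1712 = 0.135514.
Pooled p̂ = (43+232)/(444+1712) = 275/2156 = 0.127551.
SE = √(0.111282 × 0.00283636) = 0.017766.
z = (0.096847 − 0.135514)/0.017766 = -0.038667/0.017766 = -2.1765.

z = -2.1765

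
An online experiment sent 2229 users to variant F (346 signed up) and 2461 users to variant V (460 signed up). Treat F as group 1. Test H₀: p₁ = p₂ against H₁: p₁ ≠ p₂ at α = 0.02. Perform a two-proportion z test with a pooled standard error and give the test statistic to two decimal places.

p̂₁ = 346/2229 = 0.15523, p̂₂ = 460/2461 = 0.18692.
Pooled p̂ = (346+460)/(2229+2461) = 806/4690 = 0.17186.
SE = √(0.142321 × 0.000854971) = 0.01103.
z = (0.15523 − 0.18692)/0.01103 = -0.03169/0.01103 = -2.87.
p-value = 2·P(Z > 2.873) ≈ 0.0041; since p < α = 0.02, reject H₀.

z = -2.87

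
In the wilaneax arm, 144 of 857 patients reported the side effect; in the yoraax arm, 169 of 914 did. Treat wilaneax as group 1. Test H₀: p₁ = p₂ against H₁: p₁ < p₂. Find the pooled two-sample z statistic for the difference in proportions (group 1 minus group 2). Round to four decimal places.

p̂₁ = 144/857 ≈ 0.168028, p̂₂ = 169/914 ≈ 0.184902.
Pooled p̂ = (144+169)/(857+914) = 313/1771 = 0.176736.
SE = √(p̂(1−p̂)(1/n₁+1/n₂)) = √(0.176736·0.823264·0.00226095) = √(0.00032897) = 0.018138.
z = (0.168028 − 0.184902)/0.018138 = -0.016874/0.018138 = -0.9303.

z = -0.9303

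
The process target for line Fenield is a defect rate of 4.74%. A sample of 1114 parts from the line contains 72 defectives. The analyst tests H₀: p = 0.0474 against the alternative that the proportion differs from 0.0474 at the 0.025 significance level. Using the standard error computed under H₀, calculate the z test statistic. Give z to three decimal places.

p̂ = 72/1114 = 0.0646320.
Under H₀, SE = √(0.0474·0.9526/1114) = √(4.05325e-05) = 0.0063665.
z = (0.0646320 − 0.0474)/0.0063665 = 0.0172320/0.0063665 = 2.707.
p-value = 2·P(Z > 2.707) ≈ 0.0068. With α = 0.025, reject H₀.

z = 2.707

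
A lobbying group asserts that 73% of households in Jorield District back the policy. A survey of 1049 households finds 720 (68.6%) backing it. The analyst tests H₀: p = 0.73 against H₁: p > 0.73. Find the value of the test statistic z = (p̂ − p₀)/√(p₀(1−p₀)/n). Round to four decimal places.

p̂ = 720/1049 ≈ 0.6863680.
Under H₀, SE = √(0.73·0.27/1049) = √(0.000187893) = 0.0137074.
z = (0.6863680 − 0.73)/0.0137074 = -0.0436320/0.0137074 = -3.1831.
p-value = P(Z > -3.183) ≈ 0.9993.

z = -3.1831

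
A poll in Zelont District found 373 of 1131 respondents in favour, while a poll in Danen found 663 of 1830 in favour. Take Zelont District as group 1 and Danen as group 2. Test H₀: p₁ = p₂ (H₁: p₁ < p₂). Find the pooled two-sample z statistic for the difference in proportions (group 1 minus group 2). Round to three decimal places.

z = -1.802

p̂₁ = 373/1131 ≈ 0.32980, p̂₂ = 663/1830 ≈ 0.36230.
Pooled p̂ = (373+663)/(1131+1830) = 1036/2961 = 0.34988.
SE = √(p̂(1−p̂)(1/n₁+1/n₂)) = √(0.34988·0.65012·0.00143062) = √(0.000325416) = 0.01804.
z = (0.32980 − 0.36230)/0.01804 = -0.03250/0.01804 = -1.802.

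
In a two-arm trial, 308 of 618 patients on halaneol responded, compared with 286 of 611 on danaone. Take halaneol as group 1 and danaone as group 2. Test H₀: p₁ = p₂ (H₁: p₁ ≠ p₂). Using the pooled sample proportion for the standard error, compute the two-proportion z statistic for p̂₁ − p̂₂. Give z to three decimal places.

p̂₁ = 308/618 = 0.498382, p̂₂ = 286/611 = 0.468085.
Pooled p̂ = (308+286)/(618+611) = 594/1229 = 0.483320.
SE = √(0.249722 × 0.00325478) = 0.028509.
z = (0.498382 − 0.468085)/0.028509 = 0.030297/0.028509 = 1.063.

z = 1.063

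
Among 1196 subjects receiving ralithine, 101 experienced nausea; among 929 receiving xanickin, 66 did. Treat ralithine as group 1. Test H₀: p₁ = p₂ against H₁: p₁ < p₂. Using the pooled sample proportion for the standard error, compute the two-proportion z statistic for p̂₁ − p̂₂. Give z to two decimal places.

p̂₁ = 101/1196 ≈ 0.0844, p̂₂ = 66/929 ≈ 0.0710.
Pooled p̂ = (101+66)/(1196+929) = 167/2125 = 0.0786.
SE = √(0.0724121 × 0.00191255) = 0.0118.
z = (0.0844 − 0.0710)/0.0118 = 0.0134/0.0118 = 1.14.
p-value = P(Z < 1.139) ≈ 0.8726.

z = 1.14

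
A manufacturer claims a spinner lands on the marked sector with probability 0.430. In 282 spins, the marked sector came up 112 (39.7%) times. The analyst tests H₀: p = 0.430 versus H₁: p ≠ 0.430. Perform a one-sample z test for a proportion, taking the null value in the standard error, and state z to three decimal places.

z = -1.114

p̂ = 112/282 = 0.39716.
SE = √(p₀(1−p₀)/n) = √(0.2451/282) = 0.02948.
z = (0.39716 − 0.43)/0.02948 = -0.03284/0.02948 = -1.114.
p-value = 2·P(Z > 1.114) ≈ 0.2654.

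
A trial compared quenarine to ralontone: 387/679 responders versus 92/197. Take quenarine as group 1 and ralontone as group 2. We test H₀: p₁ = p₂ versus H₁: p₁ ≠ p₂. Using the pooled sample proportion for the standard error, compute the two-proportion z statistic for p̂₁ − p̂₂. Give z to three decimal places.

p̂₁ = 387/679 ≈ 0.56996, p̂₂ = 92/197 ≈ 0.46701.
Pooled p̂ = (387+92)/(679+197) = 479/876 = 0.54680.
SE = √(0.247809 × 0.0065489) = 0.04028.
z = (0.56996 − 0.46701)/0.04028 = 0.10295/0.04028 = 2.556.
p-value = 2·P(Z > 2.556) ≈ 0.0106.

z = 2.556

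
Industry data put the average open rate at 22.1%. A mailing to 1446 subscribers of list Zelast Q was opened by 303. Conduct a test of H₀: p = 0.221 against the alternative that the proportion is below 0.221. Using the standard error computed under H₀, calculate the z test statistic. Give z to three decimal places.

p̂ = 303/1446 = 0.20954.
SE = √(p₀(1−p₀)/n) = √(0.17216/1446) = 0.01091.
z = (0.20954 − 0.221)/0.01091 = -0.01146/0.01091 = -1.050.

z = -1.050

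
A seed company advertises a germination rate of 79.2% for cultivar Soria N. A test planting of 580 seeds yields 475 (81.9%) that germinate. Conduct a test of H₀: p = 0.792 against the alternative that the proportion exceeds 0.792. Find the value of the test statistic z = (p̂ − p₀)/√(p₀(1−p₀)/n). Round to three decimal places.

p̂ = 475/580 ≈ 0.818966.
SE = √(p₀(1−p₀)/n) = √(0.16474/580) = 0.016853.
z = (0.818966 − 0.792)/0.016853 = 0.026966/0.016853 = 1.600.
p-value = P(Z > 1.600) ≈ 0.0548.

z = 1.600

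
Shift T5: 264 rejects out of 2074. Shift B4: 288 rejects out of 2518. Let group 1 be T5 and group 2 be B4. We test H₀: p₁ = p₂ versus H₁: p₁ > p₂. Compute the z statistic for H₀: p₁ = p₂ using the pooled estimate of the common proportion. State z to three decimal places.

p̂₁ = 264/2074 = 0.12729, p̂₂ = 288/2518 = 0.11438.
Pooled p̂ = (264+288)/(2074+2518) = 552/4592 = 0.12021.
SE = √(0.105759 × 0.000879301) = 0.00964.
z = (0.12729 − 0.11438)/0.00964 = 0.01291/0.00964 = 1.339.

z = 1.339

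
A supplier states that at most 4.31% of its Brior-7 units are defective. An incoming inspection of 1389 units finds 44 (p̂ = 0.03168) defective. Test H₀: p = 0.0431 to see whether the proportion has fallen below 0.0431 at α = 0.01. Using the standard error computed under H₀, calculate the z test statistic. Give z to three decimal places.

p̂ = 44/1389 ≈ 0.031677.
Standard error under H₀: √(0.0431×0.9569/1389) = 0.005449.
z = (0.031677 − 0.0431)/0.005449 = -0.011423/0.005449 = -2.096.
p-value = P(Z < -2.096) ≈ 0.0180; since p > α = 0.01, fail to reject H₀.

z = -2.096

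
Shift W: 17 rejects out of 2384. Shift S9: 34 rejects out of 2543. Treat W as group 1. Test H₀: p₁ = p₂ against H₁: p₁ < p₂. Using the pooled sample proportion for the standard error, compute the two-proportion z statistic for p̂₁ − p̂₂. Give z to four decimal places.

z = -2.1624

p̂₁ = 17/2384 = 0.00713087, p̂₂ = 34/2543 = 0.01337004.
Pooled p̂ = (17+34)/(2384+2543) = 51/4927 = 0.01035113.
SE = √(p̂(1−p̂)(1/n₁+1/n₂)) = √(0.01035113·0.98964887·0.000812699) = √(8.32528e-06) = 0.00288536.
z = (0.00713087 − 0.01337004)/0.00288536 = -0.00623917/0.00288536 = -2.1624.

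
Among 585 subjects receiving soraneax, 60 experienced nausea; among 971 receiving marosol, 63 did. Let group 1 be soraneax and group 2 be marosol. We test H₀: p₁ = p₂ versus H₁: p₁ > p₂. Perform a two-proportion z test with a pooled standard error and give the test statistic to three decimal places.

p̂₁ = 60/585 ≈ 0.102564, p̂₂ = 63/971 ≈ 0.064882.
Pooled p̂ = (60+63)/(585+971) = 123/1556 = 0.079049.
SE = √(0.0728001 × 0.00273927) = 0.014122.
z = (0.102564 − 0.064882)/0.014122 = 0.037682/0.014122 = 2.668.
p-value = P(Z > 2.668) ≈ 0.0038.

z = 2.668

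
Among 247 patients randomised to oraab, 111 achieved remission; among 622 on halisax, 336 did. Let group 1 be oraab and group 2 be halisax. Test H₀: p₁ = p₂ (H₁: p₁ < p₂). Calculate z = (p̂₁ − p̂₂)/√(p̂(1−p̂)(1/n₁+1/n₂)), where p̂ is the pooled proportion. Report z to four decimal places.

p̂₁ = 111/247 ≈ 0.449393, p̂₂ = 336/622 ≈ 0.540193.
Pooled p̂ = (111+336)/(247+622) = 447/869 = 0.514384.
SE = √(p̂(1−p̂)(1/n₁+1/n₂)) = √(0.514384·0.485616·0.0056563) = √(0.0014129) = 0.037589.
z = (0.449393 − 0.540193)/0.037589 = -0.090800/0.037589 = -2.4156.

z = -2.4156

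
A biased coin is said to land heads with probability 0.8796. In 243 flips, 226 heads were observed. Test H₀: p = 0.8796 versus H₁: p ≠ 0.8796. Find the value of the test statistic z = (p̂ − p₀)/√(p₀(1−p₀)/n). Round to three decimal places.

p̂ = 226/243 = 0.93004.
SE = √(p₀(1−p₀)/n) = √(0.1059/243) = 0.02088.
z = (0.93004 − 0.8796)/0.02088 = 0.05044/0.02088 = 2.416.
Two-sided p-value ≈ 2·Φ(−2.416) = 0.0157.

z = 2.416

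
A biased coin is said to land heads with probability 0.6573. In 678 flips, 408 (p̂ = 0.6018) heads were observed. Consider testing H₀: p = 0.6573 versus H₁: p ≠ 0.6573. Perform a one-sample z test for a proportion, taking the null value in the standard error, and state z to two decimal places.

p̂ = 408/678 ≈ 0.6018.
Standard error under H₀: √(0.6573×0.3427/678) = 0.0182.
z = (0.6018 − 0.6573)/0.0182 = -0.0555/0.0182 = -3.05.
p-value = 2·P(Z > 3.047) ≈ 0.0023.

z = -3.05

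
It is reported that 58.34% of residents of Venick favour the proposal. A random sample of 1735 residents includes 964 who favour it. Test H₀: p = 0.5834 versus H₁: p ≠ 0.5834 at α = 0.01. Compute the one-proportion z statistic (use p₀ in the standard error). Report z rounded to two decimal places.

p̂ = 964/1735 ≈ 0.55562.
Under H₀, SE = √(0.5834·0.4166/1735) = √(0.000140083) = 0.01184.
z = (0.55562 − 0.5834)/0.01184 = -0.02778/0.01184 = -2.35.
Two-sided p-value ≈ 2·Φ(−2.347) = 0.0189, so at α = 0.01 we fail to reject H₀.

z = -2.35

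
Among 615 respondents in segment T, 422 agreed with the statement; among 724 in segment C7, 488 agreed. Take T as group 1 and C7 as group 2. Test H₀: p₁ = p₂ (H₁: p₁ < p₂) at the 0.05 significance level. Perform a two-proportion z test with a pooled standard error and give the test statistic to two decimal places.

p̂₁ = 422/615 = 0.68618, p̂₂ = 488/724 = 0.67403.
Pooled p̂ = (422+488)/(615+724) = 910/1339 = 0.67961.
SE = √(p̂(1−p̂)(1/n₁+1/n₂)) = √(0.67961·0.32039·0.00300723) = √(0.000654794) = 0.02559.
z = (0.68618 − 0.67403)/0.02559 = 0.01215/0.02559 = 0.47.
p-value = P(Z < 0.475) ≈ 0.6825, so at α = 0.05 we fail to reject H₀.

z = 0.47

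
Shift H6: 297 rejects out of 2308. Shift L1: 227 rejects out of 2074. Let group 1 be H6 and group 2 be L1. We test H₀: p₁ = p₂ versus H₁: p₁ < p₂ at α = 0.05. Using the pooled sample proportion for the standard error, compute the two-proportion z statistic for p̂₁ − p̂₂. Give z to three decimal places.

z = 1.959

p̂₁ = 297/2308 ≈ 0.128683, p̂₂ = 227/2074 ≈ 0.109450.
Pooled p̂ = (297+227)/(2308+2074) = 524/4382 = 0.119580.
SE = √(0.105281 × 0.000915436) = 0.009817.
z = (0.128683 − 0.109450)/0.009817 = 0.019233/0.009817 = 1.959.
p-value = P(Z < 1.959) ≈ 0.9749, so at α = 0.05 we fail to reject H₀.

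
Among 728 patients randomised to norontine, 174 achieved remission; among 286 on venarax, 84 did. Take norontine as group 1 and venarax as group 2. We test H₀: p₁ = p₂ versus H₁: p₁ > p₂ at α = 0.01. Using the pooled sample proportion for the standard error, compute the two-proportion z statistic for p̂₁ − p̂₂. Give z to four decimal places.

z = -1.7995

p̂₁ = 174/728 ≈ 0.239011, p̂₂ = 84/286 ≈ 0.293706.
Pooled p̂ = (174+84)/(728+286) = 258/1014 = 0.254438.
SE = √(0.189699 × 0.00487013) = 0.030395.
z = (0.239011 − 0.293706)/0.030395 = -0.054695/0.030395 = -1.7995.
p-value = P(Z > -1.799) ≈ 0.9640. With α = 0.01, fail to reject H₀.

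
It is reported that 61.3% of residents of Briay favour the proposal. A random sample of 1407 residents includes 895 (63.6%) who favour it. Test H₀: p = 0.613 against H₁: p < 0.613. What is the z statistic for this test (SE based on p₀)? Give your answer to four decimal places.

p̂ = 895/1407 ≈ 0.636105.
Under H₀, SE = √(0.613·0.387/1407) = √(0.000168608) = 0.012985.
z = (0.636105 − 0.613)/0.012985 = 0.023105/0.012985 = 1.7794.

z = 1.7794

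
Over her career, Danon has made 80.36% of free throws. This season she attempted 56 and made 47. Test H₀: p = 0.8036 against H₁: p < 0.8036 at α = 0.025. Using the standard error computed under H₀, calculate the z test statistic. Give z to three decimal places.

z = 0.672

p̂ = 47/56 = 0.83929.
SE = √(p₀(1−p₀)/n) = √(0.15783/56) = 0.05309.
z = (0.83929 − 0.8036)/0.05309 = 0.03569/0.05309 = 0.672.
p-value = P(Z < 0.672) ≈ 0.7493, so at α = 0.025 we fail to reject H₀.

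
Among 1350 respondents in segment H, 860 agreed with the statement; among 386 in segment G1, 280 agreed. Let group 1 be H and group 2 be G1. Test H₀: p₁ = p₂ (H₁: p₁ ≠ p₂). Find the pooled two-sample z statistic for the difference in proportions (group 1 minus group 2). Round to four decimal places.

z = -3.2238

p̂₁ = 860/1350 ≈ 0.637037, p̂₂ = 280/386 ≈ 0.725389.
Pooled p̂ = (860+280)/(1350+386) = 1140/1736 = 0.656682.
SE = √(p̂(1−p̂)(1/n₁+1/n₂)) = √(0.656682·0.343318·0.00333141) = √(0.00075107) = 0.027406.
z = (0.637037 − 0.725389)/0.027406 = -0.088352/0.027406 = -3.2238.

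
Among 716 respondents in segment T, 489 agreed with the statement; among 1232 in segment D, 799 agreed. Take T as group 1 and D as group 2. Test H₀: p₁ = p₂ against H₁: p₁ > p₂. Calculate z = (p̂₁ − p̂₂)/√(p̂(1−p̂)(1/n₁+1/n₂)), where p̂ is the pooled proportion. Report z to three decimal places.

z = 1.548

p̂₁ = 489/716 ≈ 0.68296, p̂₂ = 799/1232 ≈ 0.64854.
Pooled p̂ = (489+799)/(716+1232) = 1288/1948 = 0.66119.
SE = √(p̂(1−p̂)(1/n₁+1/n₂)) = √(0.66119·0.33881·0.00220834) = √(0.000494706) = 0.02224.
z = (0.68296 − 0.64854)/0.02224 = 0.03442/0.02224 = 1.548.
p-value = P(Z > 1.548) ≈ 0.0609.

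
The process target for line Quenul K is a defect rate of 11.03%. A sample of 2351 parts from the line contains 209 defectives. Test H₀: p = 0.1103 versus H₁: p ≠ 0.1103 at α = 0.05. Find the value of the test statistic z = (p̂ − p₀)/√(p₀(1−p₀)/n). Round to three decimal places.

p̂ = 209/2351 = 0.08890.
Under H₀, SE = √(0.1103·0.8897/2351) = √(4.17413e-05) = 0.00646.
z = (0.08890 − 0.1103)/0.00646 = -0.02140/0.00646 = -3.313.
Two-sided p-value ≈ 2·Φ(−3.313) = 0.0009; since p < α = 0.05, reject H₀.

z = -3.313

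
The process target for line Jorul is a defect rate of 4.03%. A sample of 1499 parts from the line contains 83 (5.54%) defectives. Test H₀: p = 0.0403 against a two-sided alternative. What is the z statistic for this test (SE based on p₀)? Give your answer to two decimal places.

z = 2.97

p̂ = 83/1499 = 0.05537.
SE = √(p₀(1−p₀)/n) = √(0.038676/1499) = 0.00508.
z = (0.05537 − 0.0403)/0.00508 = 0.01507/0.00508 = 2.97.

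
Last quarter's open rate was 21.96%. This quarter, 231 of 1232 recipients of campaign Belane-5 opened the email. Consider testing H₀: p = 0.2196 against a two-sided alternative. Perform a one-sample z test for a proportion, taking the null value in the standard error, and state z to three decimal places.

z = -2.722

p̂ = 231/1232 = 0.187500.
Under H₀, SE = √(0.2196·0.7804/1232) = √(0.000139104) = 0.011794.
z = (0.187500 − 0.2196)/0.011794 = -0.032100/0.011794 = -2.722.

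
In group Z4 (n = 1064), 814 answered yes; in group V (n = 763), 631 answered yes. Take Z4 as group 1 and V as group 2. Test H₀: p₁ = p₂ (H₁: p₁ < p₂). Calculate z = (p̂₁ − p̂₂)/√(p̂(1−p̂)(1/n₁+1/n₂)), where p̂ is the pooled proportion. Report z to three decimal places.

z = -3.212

p̂₁ = 814/1064 = 0.76504, p̂₂ = 631/763 = 0.82700.
Pooled p̂ = (814+631)/(1064+763) = 1445/1827 = 0.79091.
SE = √(0.165369 × 0.00225047) = 0.01929.
z = (0.76504 − 0.82700)/0.01929 = -0.06196/0.01929 = -3.212.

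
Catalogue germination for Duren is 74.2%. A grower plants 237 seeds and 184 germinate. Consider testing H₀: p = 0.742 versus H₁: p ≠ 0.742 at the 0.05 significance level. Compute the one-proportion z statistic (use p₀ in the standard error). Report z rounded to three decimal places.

z = 1.209

p̂ = 184/237 ≈ 0.77637.
Under H₀, SE = √(0.742·0.258/237) = √(0.000807747) = 0.02842.
z = (0.77637 − 0.742)/0.02842 = 0.03437/0.02842 = 1.209.
Two-sided p-value ≈ 2·Φ(−1.209) = 0.2265; since p > α = 0.05, fail to reject H₀.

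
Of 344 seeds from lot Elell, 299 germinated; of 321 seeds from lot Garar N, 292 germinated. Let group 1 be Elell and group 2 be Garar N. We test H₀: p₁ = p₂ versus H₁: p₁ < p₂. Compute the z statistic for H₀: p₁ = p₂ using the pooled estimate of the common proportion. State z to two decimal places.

p̂₁ = 299/344 ≈ 0.8692, p̂₂ = 292/321 ≈ 0.9097.
Pooled p̂ = (299+292)/(344+321) = 591/665 = 0.8887.
SE = √(p̂(1−p̂)(1/n₁+1/n₂)) = √(0.8887·0.1113·0.00602224) = √(0.000595572) = 0.0244.
z = (0.8692 − 0.9097)/0.0244 = -0.0405/0.0244 = -1.66.
p-value = P(Z < -1.658) ≈ 0.0486.

z = -1.66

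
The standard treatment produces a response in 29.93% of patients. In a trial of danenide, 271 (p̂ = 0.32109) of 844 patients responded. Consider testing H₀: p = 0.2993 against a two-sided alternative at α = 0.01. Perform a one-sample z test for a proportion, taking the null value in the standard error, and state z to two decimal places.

p̂ = 271/844 ≈ 0.3211.
Standard error under H₀: √(0.2993×0.7007/844) = 0.0158.
z = (0.3211 − 0.2993)/0.0158 = 0.0218/0.0158 = 1.38.
Two-sided p-value ≈ 2·Φ(−1.382) = 0.1669, so at α = 0.01 we fail to reject H₀.

z = 1.38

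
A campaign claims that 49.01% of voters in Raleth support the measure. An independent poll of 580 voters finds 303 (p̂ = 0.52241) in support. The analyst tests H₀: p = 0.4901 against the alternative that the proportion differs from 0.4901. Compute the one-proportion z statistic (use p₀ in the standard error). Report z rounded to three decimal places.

z = 1.557

p̂ = 303/580 ≈ 0.522414.
Standard error under H₀: √(0.4901×0.5099/580) = 0.020757.
z = (0.522414 − 0.4901)/0.020757 = 0.032314/0.020757 = 1.557.
Two-sided p-value ≈ 2·Φ(−1.557) = 0.1195.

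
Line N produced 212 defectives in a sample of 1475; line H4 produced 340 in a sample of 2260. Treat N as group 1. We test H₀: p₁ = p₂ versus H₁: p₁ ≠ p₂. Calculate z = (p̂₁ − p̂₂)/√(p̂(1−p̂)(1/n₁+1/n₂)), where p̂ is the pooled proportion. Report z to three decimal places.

z = -0.565

p̂₁ = 212/1475 ≈ 0.14373, p̂₂ = 340/2260 ≈ 0.15044.
Pooled p̂ = (212+340)/(1475+2260) = 552/3735 = 0.14779.
SE = √(0.125949 × 0.00112044) = 0.01188.
z = (0.14373 − 0.15044)/0.01188 = -0.00671/0.01188 = -0.565.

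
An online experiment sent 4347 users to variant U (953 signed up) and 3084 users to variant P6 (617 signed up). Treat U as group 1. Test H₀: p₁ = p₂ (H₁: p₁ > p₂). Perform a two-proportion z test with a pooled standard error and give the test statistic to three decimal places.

z = 1.994

p̂₁ = 953/4347 = 0.219232, p̂₂ = 617/3084 = 0.200065.
Pooled p̂ = (953+617)/(4347+3084) = 1570/7431 = 0.211277.
SE = √(0.166639 × 0.000554298) = 0.009611.
z = (0.219232 − 0.200065)/0.009611 = 0.019167/0.009611 = 1.994.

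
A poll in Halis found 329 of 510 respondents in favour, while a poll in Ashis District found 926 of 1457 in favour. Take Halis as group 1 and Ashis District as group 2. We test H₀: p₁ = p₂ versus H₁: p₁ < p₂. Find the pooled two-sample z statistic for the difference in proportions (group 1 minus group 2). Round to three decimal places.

z = 0.386

p̂₁ = 329/510 ≈ 0.64510, p̂₂ = 926/1457 ≈ 0.63555.
Pooled p̂ = (329+926)/(510+1457) = 1255/1967 = 0.63803.
SE = √(0.230948 × 0.00264713) = 0.02473.
z = (0.64510 − 0.63555)/0.02473 = 0.00955/0.02473 = 0.386.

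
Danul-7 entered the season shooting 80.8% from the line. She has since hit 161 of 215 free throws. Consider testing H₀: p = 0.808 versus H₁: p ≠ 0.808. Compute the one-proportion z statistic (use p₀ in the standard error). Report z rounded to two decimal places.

z = -2.20

p̂ = 161/215 = 0.7488.
SE = √(p₀(1−p₀)/n) = √(0.15514/215) = 0.0269.
z = (0.7488 − 0.808)/0.0269 = -0.0592/0.0269 = -2.20.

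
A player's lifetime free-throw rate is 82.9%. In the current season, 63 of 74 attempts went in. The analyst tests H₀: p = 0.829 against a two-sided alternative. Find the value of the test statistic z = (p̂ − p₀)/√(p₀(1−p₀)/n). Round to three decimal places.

z = 0.511

p̂ = 63/74 = 0.85135.
Under H₀, SE = √(0.829·0.171/74) = √(0.00191566) = 0.04377.
z = (0.85135 − 0.829)/0.04377 = 0.02235/0.04377 = 0.511.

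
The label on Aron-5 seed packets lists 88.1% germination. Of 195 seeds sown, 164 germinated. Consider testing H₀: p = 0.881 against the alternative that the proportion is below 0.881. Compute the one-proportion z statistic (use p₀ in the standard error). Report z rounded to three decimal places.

p̂ = 164/195 = 0.84103.
Under H₀, SE = √(0.881·0.119/195) = √(0.000537636) = 0.02319.
z = (0.84103 − 0.881)/0.02319 = -0.03997/0.02319 = -1.724.
p-value = P(Z < -1.724) ≈ 0.0424.

z = -1.724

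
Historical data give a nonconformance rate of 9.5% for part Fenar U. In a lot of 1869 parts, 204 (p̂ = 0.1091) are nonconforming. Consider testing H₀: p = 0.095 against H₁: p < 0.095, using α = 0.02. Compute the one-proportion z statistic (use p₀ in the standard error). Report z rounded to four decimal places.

z = 2.0862

p̂ = 204/1869 = 0.1091493.
Under H₀, SE = √(0.095·0.905/1869) = √(4.60005e-05) = 0.0067824.
z = (0.1091493 − 0.095)/0.0067824 = 0.0141493/0.0067824 = 2.0862.
p-value = P(Z < 2.086) ≈ 0.9815; since p > α = 0.02, fail to reject H₀.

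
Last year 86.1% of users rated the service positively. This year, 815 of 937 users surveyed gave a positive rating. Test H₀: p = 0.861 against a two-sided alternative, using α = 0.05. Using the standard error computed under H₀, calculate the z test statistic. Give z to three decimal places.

p̂ = 815/937 ≈ 0.869797.
Standard error under H₀: √(0.861×0.139/937) = 0.011302.
z = (0.869797 − 0.861)/0.011302 = 0.008797/0.011302 = 0.778.
Two-sided p-value ≈ 2·Φ(−0.778) = 0.4363. With α = 0.05, fail to reject H₀.

z = 0.778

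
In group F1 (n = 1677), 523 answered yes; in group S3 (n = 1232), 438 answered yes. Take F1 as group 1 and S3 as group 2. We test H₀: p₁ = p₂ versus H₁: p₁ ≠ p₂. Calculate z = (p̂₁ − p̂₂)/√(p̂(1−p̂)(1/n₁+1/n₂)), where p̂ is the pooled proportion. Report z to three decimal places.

z = -2.473

p̂₁ = 523/1677 = 0.31187, p̂₂ = 438/1232 = 0.35552.
Pooled p̂ = (523+438)/(1677+1232) = 961/2909 = 0.33035.
SE = √(0.22122 × 0.00140799) = 0.01765.
z = (0.31187 − 0.35552)/0.01765 = -0.04365/0.01765 = -2.473.
Two-sided p-value ≈ 2·Φ(−2.473) = 0.0134.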